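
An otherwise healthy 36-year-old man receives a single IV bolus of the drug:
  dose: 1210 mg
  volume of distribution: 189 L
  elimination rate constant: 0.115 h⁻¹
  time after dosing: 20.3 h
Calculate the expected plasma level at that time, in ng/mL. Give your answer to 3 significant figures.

C₀ = Dose / Vd = 1210 / 189 = 6.402 mg/L
C = C₀ · e^(−k·t) = 6.402 × e^(−0.1150 × 20.3)
  = 6.402 × 0.09686 = 0.6201 mg/L
Convert: 0.6201 mg/L × 1000 = 620.1 ng/mL

620 ng/mL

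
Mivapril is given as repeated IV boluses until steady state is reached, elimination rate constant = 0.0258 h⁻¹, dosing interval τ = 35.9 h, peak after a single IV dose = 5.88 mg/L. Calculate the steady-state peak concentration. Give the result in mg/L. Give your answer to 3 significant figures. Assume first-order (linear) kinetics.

e^(−kτ) = e^(−0.02580 × 35.9) = 0.3960
Accumulation ratio R = 1 / (1 − e^(−kτ)) = 1 / (1 − 0.3960) = 1.656
Steady-state peak = C₀ × R = 5.88 × 1.656 = 9.737 mg/L

9.74 mg/L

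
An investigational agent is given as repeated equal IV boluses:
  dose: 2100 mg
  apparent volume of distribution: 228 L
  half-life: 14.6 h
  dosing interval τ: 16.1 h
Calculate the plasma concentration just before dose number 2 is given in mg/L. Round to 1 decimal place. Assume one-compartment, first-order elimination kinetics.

4.3 mg/L

C₀ per dose = Dose / Vd = 2100 / 228 = 9.211 mg/L
k = ln2 / t½ = 0.693147 / 14.6 = 0.04748 h⁻¹
Fraction remaining after one interval: r = e^(−kτ) = e^(−0.04748 × 16.1) = 0.4656
Before dose 2, 1 dose has been given (aged 1τ).
C_trough = C₀ × r = 9.211 × 0.4656 = 4.289 mg/L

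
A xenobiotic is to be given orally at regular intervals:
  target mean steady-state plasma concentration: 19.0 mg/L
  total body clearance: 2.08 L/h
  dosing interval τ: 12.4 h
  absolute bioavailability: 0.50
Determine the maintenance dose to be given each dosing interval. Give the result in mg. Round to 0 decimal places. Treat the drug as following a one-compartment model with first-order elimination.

980 mg

At steady state, F × (Dose/τ) = Css × CL.
Dose = Css × CL × τ / F = 19.0 × 2.080 × 12.4 / 0.50 = 980.1 mg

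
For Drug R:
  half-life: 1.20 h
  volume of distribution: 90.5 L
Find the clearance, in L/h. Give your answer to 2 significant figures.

k = ln2 / t½ = 0.693147 / 1.20 = 0.5776 h⁻¹
CL = k × Vd = 0.5776 × 90.5 = 52.27 L/h

52 L/h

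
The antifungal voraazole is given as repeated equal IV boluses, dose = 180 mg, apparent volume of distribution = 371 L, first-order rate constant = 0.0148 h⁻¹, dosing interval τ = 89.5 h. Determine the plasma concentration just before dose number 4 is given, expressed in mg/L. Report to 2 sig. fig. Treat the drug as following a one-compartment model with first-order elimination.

C₀ per dose = Dose / Vd = 180 / 371 = 0.4852 mg/L
Fraction remaining after one interval: r = e^(−kτ) = e^(−0.01480 × 89.5) = 0.2659
Before dose 4, 3 doses have been given (aged 1τ, 2τ, 3τ).
C_trough = C₀ × (r + r² + … + r^3) = C₀ × r(1−r^3)/(1−r)
        = 0.4852 × 0.2659 × (1 − 0.01880) / (1 − 0.2659) = 0.1724 mg/L

0.17 mg/L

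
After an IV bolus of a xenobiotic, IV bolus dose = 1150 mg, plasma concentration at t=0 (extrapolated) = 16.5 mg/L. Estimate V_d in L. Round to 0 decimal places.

Vd = Dose / C₀ = 1150 / 16.5 = 69.70 L

70 L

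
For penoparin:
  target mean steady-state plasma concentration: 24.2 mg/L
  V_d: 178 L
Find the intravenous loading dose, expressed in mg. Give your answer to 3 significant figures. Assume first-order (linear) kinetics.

4310 mg

LD = Css × Vd = 24.2 × 178 = 4308 mg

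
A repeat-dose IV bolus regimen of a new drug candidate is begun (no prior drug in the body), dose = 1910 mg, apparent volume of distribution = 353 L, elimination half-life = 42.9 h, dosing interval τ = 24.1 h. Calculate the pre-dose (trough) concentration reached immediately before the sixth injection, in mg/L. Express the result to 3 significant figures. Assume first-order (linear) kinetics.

C₀ per dose = Dose / Vd = 1910 / 353 = 5.411 mg/L
k = ln2 / t½ = 0.693147 / 42.9 = 0.01616 h⁻¹
Fraction remaining after one interval: r = e^(−kτ) = e^(−0.01616 × 24.1) = 0.6774
Before dose 6, 5 doses have been given (aged 1τ, 2τ, 3τ, 4τ, 5τ).
C_trough = C₀ × (r + r² + … + r^5) = C₀ × r(1−r^5)/(1−r)
        = 5.411 × 0.6774 × (1 − 0.1426) / (1 − 0.6774) = 9.742 mg/L

9.74 mg/L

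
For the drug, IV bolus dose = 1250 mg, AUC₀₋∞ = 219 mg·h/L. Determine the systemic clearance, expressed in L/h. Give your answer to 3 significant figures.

CL = Dose / AUC = 1250 / 219 = 5.708 L/h

5.71 L/h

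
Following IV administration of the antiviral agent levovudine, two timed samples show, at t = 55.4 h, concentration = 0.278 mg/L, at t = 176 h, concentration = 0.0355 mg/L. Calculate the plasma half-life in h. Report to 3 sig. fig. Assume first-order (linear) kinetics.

k = ln(C₁/C₂) / (t₂ − t₁) = ln(0.278/0.0355) / (176 − 55.4)
  = 2.058 / 120.6 = 0.01706 h⁻¹
t½ = ln2 / k = 0.693147 / 0.01706 = 40.63 h

40.6 h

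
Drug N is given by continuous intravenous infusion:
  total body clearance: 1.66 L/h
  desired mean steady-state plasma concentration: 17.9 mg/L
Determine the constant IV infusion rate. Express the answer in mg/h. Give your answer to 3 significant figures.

29.7 mg/h

At steady state, infusion rate R₀ = Css × CL = 17.9 × 1.660 = 29.71 mg/h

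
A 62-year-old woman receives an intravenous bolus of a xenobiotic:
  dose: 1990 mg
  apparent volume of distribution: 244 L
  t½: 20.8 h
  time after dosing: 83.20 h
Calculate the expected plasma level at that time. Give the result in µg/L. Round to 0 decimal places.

C₀ = Dose / Vd = 1990 / 244 = 8.156 mg/L
k = ln2 / t½ = 0.693147 / 20.8 = 0.03332 h⁻¹
t / t½ = 83.20 / 20.8 = 4 half-lives
C = C₀ × (1/2)^4 = 8.156 × 0.06250 = 0.5098 mg/L
Convert: 0.5098 mg/L × 1000 = 509.8 µg/L

510 µg/L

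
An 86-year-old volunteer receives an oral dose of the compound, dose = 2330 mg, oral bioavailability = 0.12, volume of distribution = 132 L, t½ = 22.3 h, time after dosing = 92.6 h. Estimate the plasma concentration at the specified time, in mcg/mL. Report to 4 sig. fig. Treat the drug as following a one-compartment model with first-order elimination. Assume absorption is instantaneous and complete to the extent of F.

0.1191 mcg/mL

Amount reaching circulation = F × Dose = 0.12 × 2330 = 279.6 mg
C₀ = F·Dose / Vd = 279.6 / 132 = 2.118 mg/L
k = ln2 / t½ = 0.693147 / 22.3 = 0.03108 h⁻¹
C = C₀ · e^(−k·t) = 2.118 × e^(−0.03108 × 92.6)
  = 2.118 × 0.05625 = 0.1191 mg/L
(0.1191 mg/L = 0.1191 mcg/mL)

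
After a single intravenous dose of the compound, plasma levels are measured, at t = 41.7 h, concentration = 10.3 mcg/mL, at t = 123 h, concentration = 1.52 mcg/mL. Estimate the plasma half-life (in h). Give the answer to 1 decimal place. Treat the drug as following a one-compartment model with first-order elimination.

29.5 h

k = ln(C₁/C₂) / (t₂ − t₁) = ln(10.3/1.52) / (123 − 41.7)
  = 1.913 / 81.30 = 0.02353 h⁻¹
t½ = ln2 / k = 0.693147 / 0.02353 = 29.46 h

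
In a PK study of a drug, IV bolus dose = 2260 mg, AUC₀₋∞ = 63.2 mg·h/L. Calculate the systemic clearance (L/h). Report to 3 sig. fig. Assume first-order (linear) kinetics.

CL = Dose / AUC = 2260 / 63.2 = 35.76 L/h

35.8 L/h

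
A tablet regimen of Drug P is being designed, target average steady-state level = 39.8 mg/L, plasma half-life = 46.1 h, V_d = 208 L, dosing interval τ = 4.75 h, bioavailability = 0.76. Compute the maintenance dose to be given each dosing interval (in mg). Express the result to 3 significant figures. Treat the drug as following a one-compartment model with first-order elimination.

778 mg

k = ln2 / t½ = 0.693147 / 46.1 = 0.01504 h⁻¹
CL = k × Vd = 0.01504 × 208 = 3.128 L/h
At steady state, F × (Dose/τ) = Css × CL.
Dose = Css × CL × τ / F = 39.8 × 3.128 × 4.75 / 0.76 = 778.1 mg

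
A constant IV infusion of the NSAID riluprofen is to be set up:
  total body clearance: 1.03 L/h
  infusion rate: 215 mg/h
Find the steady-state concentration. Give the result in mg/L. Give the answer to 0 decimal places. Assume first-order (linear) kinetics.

209 mg/L

At steady state Css = R₀ / CL = 215 / 1.030 = 208.7 mg/L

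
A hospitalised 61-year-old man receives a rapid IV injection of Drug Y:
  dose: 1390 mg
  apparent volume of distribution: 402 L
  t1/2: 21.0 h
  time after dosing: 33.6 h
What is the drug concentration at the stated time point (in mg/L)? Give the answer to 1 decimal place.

C₀ = Dose / Vd = 1390 / 402 = 3.458 mg/L
k = ln2 / t½ = 0.693147 / 21.0 = 0.03301 h⁻¹
C = C₀ · e^(−k·t) = 3.458 × e^(−0.03301 × 33.6)
  = 3.458 × 0.3298 = 1.140 mg/L

1.1 mg/L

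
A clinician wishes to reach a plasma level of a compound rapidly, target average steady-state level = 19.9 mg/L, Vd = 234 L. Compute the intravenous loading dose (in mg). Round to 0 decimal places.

LD = Css × Vd = 19.9 × 234 = 4657 mg

4657 mg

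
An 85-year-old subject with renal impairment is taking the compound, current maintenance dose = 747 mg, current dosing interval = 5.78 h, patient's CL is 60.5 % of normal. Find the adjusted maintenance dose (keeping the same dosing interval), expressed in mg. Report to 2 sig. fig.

450 mg

To keep the same average steady-state level, dosing rate must scale with clearance.
CL ratio = 60.5 / 100 = 0.6050
New dose (same interval) = 747 × 0.6050 = 451.9 mg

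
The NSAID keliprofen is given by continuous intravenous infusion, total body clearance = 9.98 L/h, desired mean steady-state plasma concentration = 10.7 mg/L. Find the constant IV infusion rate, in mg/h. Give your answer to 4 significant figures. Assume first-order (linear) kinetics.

106.8 mg/h

At steady state, infusion rate R₀ = Css × CL = 10.7 × 9.980 = 106.8 mg/h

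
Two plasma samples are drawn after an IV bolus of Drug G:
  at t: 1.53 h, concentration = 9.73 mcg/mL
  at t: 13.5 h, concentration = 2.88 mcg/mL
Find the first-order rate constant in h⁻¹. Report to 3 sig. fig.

0.102 h⁻¹

k = ln(C₁/C₂) / (t₂ − t₁) = ln(9.73/2.88) / (13.5 − 1.53)
  = 1.217 / 11.97 = 0.1017 h⁻¹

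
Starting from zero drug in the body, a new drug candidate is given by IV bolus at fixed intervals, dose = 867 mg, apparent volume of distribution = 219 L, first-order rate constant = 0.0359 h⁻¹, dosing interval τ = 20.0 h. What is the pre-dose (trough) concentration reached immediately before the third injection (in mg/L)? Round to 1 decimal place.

2.9 mg/L

C₀ per dose = Dose / Vd = 867 / 219 = 3.959 mg/L
Fraction remaining after one interval: r = e^(−kτ) = e^(−0.03590 × 20.0) = 0.4877
Before dose 3, 2 doses have been given (aged 1τ, 2τ).
C_trough = C₀ × (r + r²) = 3.959 × (0.4877 + 0.2379) = 2.873 mg/L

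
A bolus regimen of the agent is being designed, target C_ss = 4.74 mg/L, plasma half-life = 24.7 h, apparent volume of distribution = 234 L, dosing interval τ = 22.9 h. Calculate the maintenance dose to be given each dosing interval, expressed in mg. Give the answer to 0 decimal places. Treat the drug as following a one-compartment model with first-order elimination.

713 mg

k = ln2 / t½ = 0.693147 / 24.7 = 0.02806 h⁻¹
CL = k × Vd = 0.02806 × 234 = 6.566 L/h
At steady state, Dose/τ = Css × CL.
Dose = Css × CL × τ = 4.74 × 6.566 × 22.9 = 712.7 mg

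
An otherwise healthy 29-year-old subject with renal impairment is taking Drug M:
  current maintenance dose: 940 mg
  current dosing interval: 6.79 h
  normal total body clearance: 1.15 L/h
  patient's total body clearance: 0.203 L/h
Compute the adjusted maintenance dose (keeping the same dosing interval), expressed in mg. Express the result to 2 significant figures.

To keep the same average steady-state level, dosing rate must scale with clearance.
CL ratio = 0.203 / 1.15 = 0.1765
New dose (same interval) = 940 × 0.1765 = 165.9 mg

170 mg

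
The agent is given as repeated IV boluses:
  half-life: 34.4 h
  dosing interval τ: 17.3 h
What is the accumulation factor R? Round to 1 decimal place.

k = ln2 / t½ = 0.693147 / 34.4 = 0.02015 h⁻¹
e^(−kτ) = e^(−0.02015 × 17.3) = 0.7057
Accumulation ratio R = 1 / (1 − e^(−kτ)) = 1 / (1 − 0.7057) = 3.398

3.4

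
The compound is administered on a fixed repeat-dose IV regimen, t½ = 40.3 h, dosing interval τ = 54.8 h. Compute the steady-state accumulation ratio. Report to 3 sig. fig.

1.64

k = ln2 / t½ = 0.693147 / 40.3 = 0.01720 h⁻¹
e^(−kτ) = e^(−0.01720 × 54.8) = 0.3896
Accumulation ratio R = 1 / (1 − e^(−kτ)) = 1 / (1 − 0.3896) = 1.638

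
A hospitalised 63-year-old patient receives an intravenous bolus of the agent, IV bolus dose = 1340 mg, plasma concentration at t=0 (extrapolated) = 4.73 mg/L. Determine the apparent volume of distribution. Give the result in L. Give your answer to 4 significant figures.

283.3 L

Vd = Dose / C₀ = 1340 / 4.73 = 283.3 L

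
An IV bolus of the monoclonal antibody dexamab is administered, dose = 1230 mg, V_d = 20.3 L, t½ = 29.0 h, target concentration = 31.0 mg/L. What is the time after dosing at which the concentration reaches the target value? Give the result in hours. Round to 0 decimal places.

28 h

C₀ = Dose / Vd = 1230 / 20.3 = 60.59 mg/L
k = ln2 / t½ = 0.693147 / 29.0 = 0.02390 h⁻¹
t = ln(C₀ / C) / k = ln(60.59 / 31.0) / 0.02390
  = ln(1.955) / 0.02390 = 0.6704 / 0.02390 = 28.05 h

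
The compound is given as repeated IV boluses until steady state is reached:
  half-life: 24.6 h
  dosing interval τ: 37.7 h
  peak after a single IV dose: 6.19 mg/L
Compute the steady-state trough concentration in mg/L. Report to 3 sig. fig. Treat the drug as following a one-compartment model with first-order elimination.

k = ln2 / t½ = 0.693147 / 24.6 = 0.02818 h⁻¹
e^(−kτ) = e^(−0.02818 × 37.7) = 0.3456
Accumulation ratio R = 1 / (1 − e^(−kτ)) = 1 / (1 − 0.3456) = 1.528
Steady-state trough = C₀ × R × e^(−kτ) = 6.19 × 1.528 × 0.3456 = 3.269 mg/L

3.27 mg/L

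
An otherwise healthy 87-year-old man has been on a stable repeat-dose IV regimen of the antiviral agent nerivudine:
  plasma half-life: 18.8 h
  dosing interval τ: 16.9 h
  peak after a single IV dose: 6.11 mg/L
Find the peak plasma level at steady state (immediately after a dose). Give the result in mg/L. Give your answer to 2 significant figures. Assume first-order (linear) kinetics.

13 mg/L

k = ln2 / t½ = 0.693147 / 18.8 = 0.03687 h⁻¹
e^(−kτ) = e^(−0.03687 × 16.9) = 0.5363
Accumulation ratio R = 1 / (1 − e^(−kτ)) = 1 / (1 − 0.5363) = 2.157
Steady-state peak = C₀ × R = 6.11 × 2.157 = 13.18 mg/L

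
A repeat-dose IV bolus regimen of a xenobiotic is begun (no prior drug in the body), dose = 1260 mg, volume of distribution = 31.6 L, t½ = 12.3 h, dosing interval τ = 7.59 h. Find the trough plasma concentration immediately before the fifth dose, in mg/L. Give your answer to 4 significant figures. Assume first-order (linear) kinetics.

61.20 mg/L

C₀ per dose = Dose / Vd = 1260 / 31.6 = 39.87 mg/L
k = ln2 / t½ = 0.693147 / 12.3 = 0.05635 h⁻¹
Fraction remaining after one interval: r = e^(−kτ) = e^(−0.05635 × 7.59) = 0.6520
Before dose 5, 4 doses have been given (aged 1τ, 2τ, 3τ, 4τ).
C_trough = C₀ × (r + r² + … + r^4) = C₀ × r(1−r^4)/(1−r)
        = 39.87 × 0.6520 × (1 − 0.1807) / (1 − 0.6520) = 61.20 mg/L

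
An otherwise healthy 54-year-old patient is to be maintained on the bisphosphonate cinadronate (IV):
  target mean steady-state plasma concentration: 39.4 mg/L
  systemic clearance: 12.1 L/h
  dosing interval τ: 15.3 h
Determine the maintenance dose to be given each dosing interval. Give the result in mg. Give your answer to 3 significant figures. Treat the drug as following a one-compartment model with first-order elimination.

7290 mg

At steady state, Dose/τ = Css × CL.
Dose = Css × CL × τ = 39.4 × 12.10 × 15.3 = 7294 mg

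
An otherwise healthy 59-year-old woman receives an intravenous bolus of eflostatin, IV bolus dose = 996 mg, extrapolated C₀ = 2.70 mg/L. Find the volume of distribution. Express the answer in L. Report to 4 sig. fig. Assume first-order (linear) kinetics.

Vd = Dose / C₀ = 996.0 / 2.70 = 368.9 L

368.9 L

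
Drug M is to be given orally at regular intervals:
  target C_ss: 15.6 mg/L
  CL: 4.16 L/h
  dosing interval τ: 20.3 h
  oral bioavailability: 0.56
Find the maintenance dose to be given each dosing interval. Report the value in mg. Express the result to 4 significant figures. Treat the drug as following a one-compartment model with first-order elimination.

2352 mg

At steady state, F × (Dose/τ) = Css × CL.
Dose = Css × CL × τ / F = 15.6 × 4.160 × 20.3 / 0.56 = 2352 mg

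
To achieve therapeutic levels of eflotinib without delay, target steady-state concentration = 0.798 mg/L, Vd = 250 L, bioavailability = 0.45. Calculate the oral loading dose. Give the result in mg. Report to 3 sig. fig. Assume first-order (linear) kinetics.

443 mg

LD = Css × Vd / F = 0.798 × 250 / 0.45 = 443.3 mg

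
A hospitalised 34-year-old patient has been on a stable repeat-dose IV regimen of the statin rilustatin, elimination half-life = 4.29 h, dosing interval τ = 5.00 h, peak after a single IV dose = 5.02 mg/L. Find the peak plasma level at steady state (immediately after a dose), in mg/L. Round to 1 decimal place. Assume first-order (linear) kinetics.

k = ln2 / t½ = 0.693147 / 4.29 = 0.1616 h⁻¹
e^(−kτ) = e^(−0.1616 × 5.00) = 0.4457
Accumulation ratio R = 1 / (1 − e^(−kτ)) = 1 / (1 − 0.4457) = 1.804
Steady-state peak = C₀ × R = 5.02 × 1.804 = 9.056 mg/L

9.1 mg/L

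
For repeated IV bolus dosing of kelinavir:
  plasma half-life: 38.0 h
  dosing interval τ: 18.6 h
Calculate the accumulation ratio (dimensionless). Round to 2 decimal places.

3.48

k = ln2 / t½ = 0.693147 / 38.0 = 0.01824 h⁻¹
e^(−kτ) = e^(−0.01824 × 18.6) = 0.7123
Accumulation ratio R = 1 / (1 − e^(−kτ)) = 1 / (1 − 0.7123) = 3.476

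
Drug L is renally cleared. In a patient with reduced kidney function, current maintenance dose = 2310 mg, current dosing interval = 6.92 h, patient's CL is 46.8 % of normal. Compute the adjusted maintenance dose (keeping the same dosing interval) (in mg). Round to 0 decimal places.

To keep the same average steady-state level, dosing rate must scale with clearance.
CL ratio = 46.8 / 100 = 0.4680
New dose (same interval) = 2310 × 0.4680 = 1081 mg

1081 mg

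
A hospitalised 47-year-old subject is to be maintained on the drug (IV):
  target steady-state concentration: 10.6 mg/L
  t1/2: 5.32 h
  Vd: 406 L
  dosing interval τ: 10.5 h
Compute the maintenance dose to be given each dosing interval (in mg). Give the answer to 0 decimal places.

5888 mg

k = ln2 / t½ = 0.693147 / 5.32 = 0.1303 h⁻¹
CL = k × Vd = 0.1303 × 406 = 52.90 L/h
At steady state, Dose/τ = Css × CL.
Dose = Css × CL × τ = 10.6 × 52.90 × 10.5 = 5888 mg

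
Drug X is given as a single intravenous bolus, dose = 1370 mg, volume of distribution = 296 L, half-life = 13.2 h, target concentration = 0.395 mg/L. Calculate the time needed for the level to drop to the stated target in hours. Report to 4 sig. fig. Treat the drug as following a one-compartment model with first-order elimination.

C₀ = Dose / Vd = 1370 / 296 = 4.628 mg/L
k = ln2 / t½ = 0.693147 / 13.2 = 0.05251 h⁻¹
t = ln(C₀ / C) / k = ln(4.628 / 0.395) / 0.05251
  = ln(11.72) / 0.05251 = 2.461 / 0.05251 = 46.87 h

46.87 h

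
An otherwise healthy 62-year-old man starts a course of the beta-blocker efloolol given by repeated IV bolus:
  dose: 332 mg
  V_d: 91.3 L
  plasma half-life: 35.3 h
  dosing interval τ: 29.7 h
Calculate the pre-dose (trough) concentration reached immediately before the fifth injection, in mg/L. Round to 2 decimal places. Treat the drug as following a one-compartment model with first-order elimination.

C₀ per dose = Dose / Vd = 332 / 91.3 = 3.636 mg/L
k = ln2 / t½ = 0.693147 / 35.3 = 0.01964 h⁻¹
Fraction remaining after one interval: r = e^(−kτ) = e^(−0.01964 × 29.7) = 0.5580
Before dose 5, 4 doses have been given (aged 1τ, 2τ, 3τ, 4τ).
C_trough = C₀ × (r + r² + … + r^4) = C₀ × r(1−r^4)/(1−r)
        = 3.636 × 0.5580 × (1 − 0.09695) / (1 − 0.5580) = 4.145 mg/L

4.15 mg/L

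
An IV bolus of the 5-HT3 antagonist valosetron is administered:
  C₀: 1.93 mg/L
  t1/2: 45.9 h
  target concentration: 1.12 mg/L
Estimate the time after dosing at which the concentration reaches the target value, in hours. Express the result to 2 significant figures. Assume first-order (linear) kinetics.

k = ln2 / t½ = 0.693147 / 45.9 = 0.01510 h⁻¹
t = ln(C₀ / C) / k = ln(1.930 / 1.12) / 0.01510
  = ln(1.723) / 0.01510 = 0.5441 / 0.01510 = 36.03 h

36 h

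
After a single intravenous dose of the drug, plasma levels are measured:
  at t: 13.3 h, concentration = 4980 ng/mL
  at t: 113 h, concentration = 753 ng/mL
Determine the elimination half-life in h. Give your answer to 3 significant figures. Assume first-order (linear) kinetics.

36.6 h

k = ln(C₁/C₂) / (t₂ − t₁) = ln(4980/753) / (113 − 13.3)
  = 1.889 / 99.70 = 0.01895 h⁻¹
t½ = ln2 / k = 0.693147 / 0.01895 = 36.58 h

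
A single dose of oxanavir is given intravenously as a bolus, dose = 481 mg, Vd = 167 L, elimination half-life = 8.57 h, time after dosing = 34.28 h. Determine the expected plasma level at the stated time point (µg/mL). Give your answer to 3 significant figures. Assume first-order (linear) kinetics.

0.180 µg/mL

C₀ = Dose / Vd = 481.0 / 167 = 2.880 mg/L
k = ln2 / t½ = 0.693147 / 8.57 = 0.08088 h⁻¹
t / t½ = 34.28 / 8.57 = 4 half-lives
C = C₀ × (1/2)^4 = 2.880 × 0.06250 = 0.1800 mg/L
(0.1800 mg/L = 0.1800 µg/mL)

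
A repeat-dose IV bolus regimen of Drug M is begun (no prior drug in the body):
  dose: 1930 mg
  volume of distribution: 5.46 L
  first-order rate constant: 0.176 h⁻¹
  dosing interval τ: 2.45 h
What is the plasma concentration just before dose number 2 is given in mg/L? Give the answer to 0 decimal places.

C₀ per dose = Dose / Vd = 1930 / 5.46 = 353.5 mg/L
Fraction remaining after one interval: r = e^(−kτ) = e^(−0.1760 × 2.45) = 0.6497
Before dose 2, 1 dose has been given (aged 1τ).
C_trough = C₀ × r = 353.5 × 0.6497 = 229.7 mg/L

230 mg/L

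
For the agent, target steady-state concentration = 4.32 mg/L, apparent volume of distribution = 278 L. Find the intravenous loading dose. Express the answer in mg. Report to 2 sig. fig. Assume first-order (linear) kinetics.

LD = Css × Vd = 4.32 × 278 = 1201 mg

1200 mg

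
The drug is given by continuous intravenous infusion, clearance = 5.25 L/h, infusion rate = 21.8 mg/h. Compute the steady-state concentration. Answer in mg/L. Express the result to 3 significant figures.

At steady state Css = R₀ / CL = 21.8 / 5.250 = 4.152 mg/L

4.15 mg/L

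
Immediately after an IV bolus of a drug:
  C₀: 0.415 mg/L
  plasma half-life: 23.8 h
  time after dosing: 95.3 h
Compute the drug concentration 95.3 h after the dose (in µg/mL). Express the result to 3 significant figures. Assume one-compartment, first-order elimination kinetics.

0.0259 µg/mL

k = ln2 / t½ = 0.693147 / 23.8 = 0.02912 h⁻¹
C = C₀ · e^(−k·t) = 0.4150 × e^(−0.02912 × 95.3)
  = 0.4150 × 0.06234 = 0.02587 mg/L
(0.02587 mg/L = 0.02587 µg/mL)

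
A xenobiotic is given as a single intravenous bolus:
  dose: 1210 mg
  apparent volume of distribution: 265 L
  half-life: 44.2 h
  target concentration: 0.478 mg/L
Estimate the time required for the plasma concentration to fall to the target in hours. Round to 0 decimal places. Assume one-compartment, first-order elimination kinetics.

C₀ = Dose / Vd = 1210 / 265 = 4.566 mg/L
k = ln2 / t½ = 0.693147 / 44.2 = 0.01568 h⁻¹
t = ln(C₀ / C) / k = ln(4.566 / 0.478) / 0.01568
  = ln(9.552) / 0.01568 = 2.257 / 0.01568 = 143.9 h

144 h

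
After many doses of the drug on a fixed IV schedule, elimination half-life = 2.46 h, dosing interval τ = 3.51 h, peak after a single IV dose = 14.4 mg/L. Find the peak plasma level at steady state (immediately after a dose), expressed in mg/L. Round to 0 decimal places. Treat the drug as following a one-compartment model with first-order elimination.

23 mg/L

k = ln2 / t½ = 0.693147 / 2.46 = 0.2818 h⁻¹
e^(−kτ) = e^(−0.2818 × 3.51) = 0.3719
Accumulation ratio R = 1 / (1 − e^(−kτ)) = 1 / (1 − 0.3719) = 1.592
Steady-state peak = C₀ × R = 14.4 × 1.592 = 22.92 mg/L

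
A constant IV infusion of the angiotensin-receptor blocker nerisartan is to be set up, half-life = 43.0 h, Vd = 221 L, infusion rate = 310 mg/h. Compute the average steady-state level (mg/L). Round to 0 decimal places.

87 mg/L

k = ln2 / t½ = 0.693147 / 43.0 = 0.01612 h⁻¹
CL = k × Vd = 0.01612 × 221 = 3.563 L/h
At steady state Css = R₀ / CL = 310 / 3.563 = 87.01 mg/L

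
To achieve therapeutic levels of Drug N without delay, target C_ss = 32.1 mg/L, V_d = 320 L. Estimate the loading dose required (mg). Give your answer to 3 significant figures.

LD = Css × Vd = 32.1 × 320 = 10270 mg

10300 mg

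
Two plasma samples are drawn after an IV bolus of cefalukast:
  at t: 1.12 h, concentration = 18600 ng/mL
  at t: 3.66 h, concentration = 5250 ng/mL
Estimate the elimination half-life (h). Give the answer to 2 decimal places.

k = ln(C₁/C₂) / (t₂ − t₁) = ln(18600/5250) / (3.66 − 1.12)
  = 1.265 / 2.540 = 0.4980 h⁻¹
t½ = ln2 / k = 0.693147 / 0.4980 = 1.392 h

1.39 h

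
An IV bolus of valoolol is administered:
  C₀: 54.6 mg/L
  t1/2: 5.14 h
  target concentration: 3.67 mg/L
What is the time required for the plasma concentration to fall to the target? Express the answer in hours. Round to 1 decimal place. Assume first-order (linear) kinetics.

20.0 h

k = ln2 / t½ = 0.693147 / 5.14 = 0.1349 h⁻¹
t = ln(C₀ / C) / k = ln(54.60 / 3.67) / 0.1349
  = ln(14.88) / 0.1349 = 2.700 / 0.1349 = 20.01 h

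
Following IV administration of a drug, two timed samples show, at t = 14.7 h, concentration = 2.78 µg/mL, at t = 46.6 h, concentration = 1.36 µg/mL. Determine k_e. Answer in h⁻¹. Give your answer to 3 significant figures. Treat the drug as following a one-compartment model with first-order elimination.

0.0224 h⁻¹

k = ln(C₁/C₂) / (t₂ − t₁) = ln(2.78/1.36) / (46.6 − 14.7)
  = 0.7150 / 31.90 = 0.02241 h⁻¹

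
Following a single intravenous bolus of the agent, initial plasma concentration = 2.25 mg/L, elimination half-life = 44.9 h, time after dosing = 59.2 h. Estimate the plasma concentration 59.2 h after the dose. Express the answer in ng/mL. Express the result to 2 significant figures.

k = ln2 / t½ = 0.693147 / 44.9 = 0.01544 h⁻¹
C = C₀ · e^(−k·t) = 2.250 × e^(−0.01544 × 59.2)
  = 2.250 × 0.4009 = 0.9020 mg/L
Convert: 0.9020 mg/L × 1000 = 902.0 ng/mL

900 ng/mL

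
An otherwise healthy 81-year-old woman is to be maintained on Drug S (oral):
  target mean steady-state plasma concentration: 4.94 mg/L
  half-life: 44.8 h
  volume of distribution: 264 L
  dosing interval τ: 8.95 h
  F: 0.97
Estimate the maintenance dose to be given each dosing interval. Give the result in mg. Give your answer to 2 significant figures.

190 mg

k = ln2 / t½ = 0.693147 / 44.8 = 0.01547 h⁻¹
CL = k × Vd = 0.01547 × 264 = 4.084 L/h
At steady state, F × (Dose/τ) = Css × CL.
Dose = Css × CL × τ / F = 4.94 × 4.084 × 8.95 / 0.97 = 186.2 mg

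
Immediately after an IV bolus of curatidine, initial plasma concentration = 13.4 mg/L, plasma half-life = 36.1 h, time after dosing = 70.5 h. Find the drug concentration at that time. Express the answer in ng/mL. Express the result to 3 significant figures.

3460 ng/mL

k = ln2 / t½ = 0.693147 / 36.1 = 0.01920 h⁻¹
C = C₀ · e^(−k·t) = 13.40 × e^(−0.01920 × 70.5)
  = 13.40 × 0.2583 = 3.461 mg/L
Convert: 3.461 mg/L × 1000 = 3461 ng/mL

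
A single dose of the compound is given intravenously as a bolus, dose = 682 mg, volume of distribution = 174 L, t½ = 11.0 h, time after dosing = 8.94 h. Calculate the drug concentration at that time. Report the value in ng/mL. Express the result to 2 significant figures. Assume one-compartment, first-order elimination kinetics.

C₀ = Dose / Vd = 682.0 / 174 = 3.920 mg/L
k = ln2 / t½ = 0.693147 / 11.0 = 0.06301 h⁻¹
C = C₀ · e^(−k·t) = 3.920 × e^(−0.06301 × 8.94)
  = 3.920 × 0.5693 = 2.232 mg/L
Convert: 2.232 mg/L × 1000 = 2232 ng/mL

2200 ng/mL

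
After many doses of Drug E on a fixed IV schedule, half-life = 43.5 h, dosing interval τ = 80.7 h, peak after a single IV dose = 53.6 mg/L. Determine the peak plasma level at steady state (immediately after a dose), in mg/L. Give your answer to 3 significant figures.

k = ln2 / t½ = 0.693147 / 43.5 = 0.01593 h⁻¹
e^(−kτ) = e^(−0.01593 × 80.7) = 0.2765
Accumulation ratio R = 1 / (1 − e^(−kτ)) = 1 / (1 − 0.2765) = 1.382
Steady-state peak = C₀ × R = 53.6 × 1.382 = 74.08 mg/L

74.1 mg/L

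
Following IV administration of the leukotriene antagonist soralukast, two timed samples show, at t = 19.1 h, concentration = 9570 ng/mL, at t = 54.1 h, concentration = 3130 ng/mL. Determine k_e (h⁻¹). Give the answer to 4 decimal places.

0.0319 h⁻¹

k = ln(C₁/C₂) / (t₂ − t₁) = ln(9570/3130) / (54.1 − 19.1)
  = 1.118 / 35.00 = 0.03194 h⁻¹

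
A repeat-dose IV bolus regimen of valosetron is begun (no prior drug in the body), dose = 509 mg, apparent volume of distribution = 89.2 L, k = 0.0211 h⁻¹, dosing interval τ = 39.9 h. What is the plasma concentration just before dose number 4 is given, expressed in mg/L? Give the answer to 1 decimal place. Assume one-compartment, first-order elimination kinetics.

4.0 mg/L

C₀ per dose = Dose / Vd = 509 / 89.2 = 5.706 mg/L
Fraction remaining after one interval: r = e^(−kτ) = e^(−0.02110 × 39.9) = 0.4309
Before dose 4, 3 doses have been given (aged 1τ, 2τ, 3τ).
C_trough = C₀ × (r + r² + … + r^3) = C₀ × r(1−r^3)/(1−r)
        = 5.706 × 0.4309 × (1 − 0.08001) / (1 − 0.4309) = 3.975 mg/L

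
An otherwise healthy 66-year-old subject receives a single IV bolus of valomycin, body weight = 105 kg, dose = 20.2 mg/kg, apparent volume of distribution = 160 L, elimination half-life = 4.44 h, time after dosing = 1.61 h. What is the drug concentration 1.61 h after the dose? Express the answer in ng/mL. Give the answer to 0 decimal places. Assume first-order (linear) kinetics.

Total dose = 20.2 × 105 = 2121 mg
C₀ = Dose / Vd = 2121 / 160 = 13.26 mg/L
k = ln2 / t½ = 0.693147 / 4.44 = 0.1561 h⁻¹
C = C₀ · e^(−k·t) = 13.26 × e^(−0.1561 × 1.61)
  = 13.26 × 0.7778 = 10.31 mg/L
Convert: 10.31 mg/L × 1000 = 10310 ng/mL

10310 ng/mL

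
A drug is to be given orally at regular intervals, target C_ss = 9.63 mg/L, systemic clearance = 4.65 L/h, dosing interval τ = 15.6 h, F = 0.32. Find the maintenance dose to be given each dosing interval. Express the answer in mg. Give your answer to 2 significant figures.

2200 mg

At steady state, F × (Dose/τ) = Css × CL.
Dose = Css × CL × τ / F = 9.63 × 4.650 × 15.6 / 0.32 = 2183 mg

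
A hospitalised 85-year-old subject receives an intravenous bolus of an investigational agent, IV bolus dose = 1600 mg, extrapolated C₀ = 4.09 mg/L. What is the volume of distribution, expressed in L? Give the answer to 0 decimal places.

391 L

Vd = Dose / C₀ = 1600 / 4.09 = 391.2 L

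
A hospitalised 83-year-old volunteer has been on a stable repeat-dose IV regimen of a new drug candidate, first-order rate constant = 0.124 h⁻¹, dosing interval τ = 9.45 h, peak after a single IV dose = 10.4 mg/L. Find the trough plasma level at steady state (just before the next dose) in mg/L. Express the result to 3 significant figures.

e^(−kτ) = e^(−0.1240 × 9.45) = 0.3098
Accumulation ratio R = 1 / (1 − e^(−kτ)) = 1 / (1 − 0.3098) = 1.449
Steady-state trough = C₀ × R × e^(−kτ) = 10.4 × 1.449 × 0.3098 = 4.669 mg/L

4.67 mg/L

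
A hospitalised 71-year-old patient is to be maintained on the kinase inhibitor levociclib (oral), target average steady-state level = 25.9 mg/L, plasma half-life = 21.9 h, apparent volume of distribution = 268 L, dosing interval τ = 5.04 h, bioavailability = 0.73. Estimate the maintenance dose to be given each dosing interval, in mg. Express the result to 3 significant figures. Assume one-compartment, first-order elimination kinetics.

k = ln2 / t½ = 0.693147 / 21.9 = 0.03165 h⁻¹
CL = k × Vd = 0.03165 × 268 = 8.482 L/h
At steady state, F × (Dose/τ) = Css × CL.
Dose = Css × CL × τ / F = 25.9 × 8.482 × 5.04 / 0.73 = 1517 mg

1520 mg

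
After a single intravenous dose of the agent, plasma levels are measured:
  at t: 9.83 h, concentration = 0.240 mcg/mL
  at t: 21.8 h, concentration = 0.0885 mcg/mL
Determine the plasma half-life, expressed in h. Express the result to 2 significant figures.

8.3 h

k = ln(C₁/C₂) / (t₂ − t₁) = ln(0.240/0.0885) / (21.8 − 9.83)
  = 0.9976 / 11.97 = 0.08334 h⁻¹
t½ = ln2 / k = 0.693147 / 0.08334 = 8.317 h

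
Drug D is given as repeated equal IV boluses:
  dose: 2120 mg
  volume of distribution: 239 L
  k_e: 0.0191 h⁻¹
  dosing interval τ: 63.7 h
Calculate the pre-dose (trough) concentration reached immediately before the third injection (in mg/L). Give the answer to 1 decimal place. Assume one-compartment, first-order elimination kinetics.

3.4 mg/L

C₀ per dose = Dose / Vd = 2120 / 239 = 8.870 mg/L
Fraction remaining after one interval: r = e^(−kτ) = e^(−0.01910 × 63.7) = 0.2962
Before dose 3, 2 doses have been given (aged 1τ, 2τ).
C_trough = C₀ × (r + r²) = 8.870 × (0.2962 + 0.08773) = 3.405 mg/L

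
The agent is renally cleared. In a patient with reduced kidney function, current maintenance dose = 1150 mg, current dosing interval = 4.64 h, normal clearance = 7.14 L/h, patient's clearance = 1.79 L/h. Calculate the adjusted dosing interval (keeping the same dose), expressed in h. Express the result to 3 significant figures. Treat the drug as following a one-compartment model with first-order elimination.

To keep the same average steady-state level, dosing rate must scale with clearance.
CL ratio = 1.79 / 7.14 = 0.2507
New interval (same dose) = 4.64 / 0.2507 = 18.51 h

18.5 h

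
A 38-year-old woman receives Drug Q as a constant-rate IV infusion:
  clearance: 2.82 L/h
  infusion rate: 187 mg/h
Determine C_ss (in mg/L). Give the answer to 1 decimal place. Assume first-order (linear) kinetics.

At steady state Css = R₀ / CL = 187 / 2.820 = 66.31 mg/L

66.3 mg/L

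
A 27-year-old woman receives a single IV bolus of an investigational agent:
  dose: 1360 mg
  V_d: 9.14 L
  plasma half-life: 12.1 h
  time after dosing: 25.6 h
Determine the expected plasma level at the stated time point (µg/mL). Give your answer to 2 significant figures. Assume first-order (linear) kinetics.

C₀ = Dose / Vd = 1360 / 9.14 = 148.8 mg/L
k = ln2 / t½ = 0.693147 / 12.1 = 0.05728 h⁻¹
C = C₀ · e^(−k·t) = 148.8 × e^(−0.05728 × 25.6)
  = 148.8 × 0.2308 = 34.34 mg/L
(34.34 mg/L = 34.34 µg/mL)

34 µg/mL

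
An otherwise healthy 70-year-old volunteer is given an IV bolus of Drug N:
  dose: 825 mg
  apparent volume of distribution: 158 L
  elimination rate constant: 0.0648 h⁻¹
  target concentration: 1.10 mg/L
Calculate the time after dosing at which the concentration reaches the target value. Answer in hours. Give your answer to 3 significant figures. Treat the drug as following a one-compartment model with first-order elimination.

C₀ = Dose / Vd = 825.0 / 158 = 5.222 mg/L
t = ln(C₀ / C) / k = ln(5.222 / 1.10) / 0.06480
  = ln(4.747) / 0.06480 = 1.558 / 0.06480 = 24.04 h

24.0 h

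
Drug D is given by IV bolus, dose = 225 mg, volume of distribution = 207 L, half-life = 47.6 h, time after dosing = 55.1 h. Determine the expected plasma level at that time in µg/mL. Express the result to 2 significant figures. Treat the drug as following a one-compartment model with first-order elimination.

0.49 µg/mL

C₀ = Dose / Vd = 225.0 / 207 = 1.087 mg/L
k = ln2 / t½ = 0.693147 / 47.6 = 0.01456 h⁻¹
C = C₀ · e^(−k·t) = 1.087 × e^(−0.01456 × 55.1)
  = 1.087 × 0.4483 = 0.4873 mg/L
(0.4873 mg/L = 0.4873 µg/mL)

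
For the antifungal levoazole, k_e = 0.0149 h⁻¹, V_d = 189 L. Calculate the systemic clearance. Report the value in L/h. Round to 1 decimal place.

2.8 L/h

CL = k × Vd = 0.0149 × 189 = 2.816 L/h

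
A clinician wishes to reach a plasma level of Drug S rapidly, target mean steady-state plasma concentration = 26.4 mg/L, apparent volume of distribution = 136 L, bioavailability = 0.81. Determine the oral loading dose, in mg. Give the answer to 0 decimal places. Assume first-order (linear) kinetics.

LD = Css × Vd / F = 26.4 × 136 / 0.81 = 4433 mg

4433 mg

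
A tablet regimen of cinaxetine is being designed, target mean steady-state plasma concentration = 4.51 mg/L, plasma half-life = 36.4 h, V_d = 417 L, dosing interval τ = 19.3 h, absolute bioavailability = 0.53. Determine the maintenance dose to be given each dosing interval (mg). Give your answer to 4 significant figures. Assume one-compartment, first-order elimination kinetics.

k = ln2 / t½ = 0.693147 / 36.4 = 0.01904 h⁻¹
CL = k × Vd = 0.01904 × 417 = 7.940 L/h
At steady state, F × (Dose/τ) = Css × CL.
Dose = Css × CL × τ / F = 4.51 × 7.940 × 19.3 / 0.53 = 1304 mg

1304 mg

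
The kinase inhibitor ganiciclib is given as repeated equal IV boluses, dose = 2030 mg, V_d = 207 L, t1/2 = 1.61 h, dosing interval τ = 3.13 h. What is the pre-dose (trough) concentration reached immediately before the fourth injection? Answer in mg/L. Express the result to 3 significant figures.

3.38 mg/L

C₀ per dose = Dose / Vd = 2030 / 207 = 9.807 mg/L
k = ln2 / t½ = 0.693147 / 1.61 = 0.4305 h⁻¹
Fraction remaining after one interval: r = e^(−kτ) = e^(−0.4305 × 3.13) = 0.2599
Before dose 4, 3 doses have been given (aged 1τ, 2τ, 3τ).
C_trough = C₀ × (r + r² + … + r^3) = C₀ × r(1−r^3)/(1−r)
        = 9.807 × 0.2599 × (1 − 0.01756) / (1 − 0.2599) = 3.383 mg/L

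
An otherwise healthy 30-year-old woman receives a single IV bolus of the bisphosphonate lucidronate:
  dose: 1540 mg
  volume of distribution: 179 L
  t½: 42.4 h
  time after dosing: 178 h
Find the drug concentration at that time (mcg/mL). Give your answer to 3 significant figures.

0.469 mcg/mL

C₀ = Dose / Vd = 1540 / 179 = 8.603 mg/L
k = ln2 / t½ = 0.693147 / 42.4 = 0.01635 h⁻¹
C = C₀ · e^(−k·t) = 8.603 × e^(−0.01635 × 178)
  = 8.603 × 0.05446 = 0.4685 mg/L
(0.4685 mg/L = 0.4685 mcg/mL)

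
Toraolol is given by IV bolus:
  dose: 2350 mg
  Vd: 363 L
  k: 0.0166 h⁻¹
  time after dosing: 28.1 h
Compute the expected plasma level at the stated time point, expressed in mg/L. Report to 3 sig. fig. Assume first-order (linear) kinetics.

C₀ = Dose / Vd = 2350 / 363 = 6.474 mg/L
C = C₀ · e^(−k·t) = 6.474 × e^(−0.01660 × 28.1)
  = 6.474 × 0.6272 = 4.060 mg/L

4.06 mg/L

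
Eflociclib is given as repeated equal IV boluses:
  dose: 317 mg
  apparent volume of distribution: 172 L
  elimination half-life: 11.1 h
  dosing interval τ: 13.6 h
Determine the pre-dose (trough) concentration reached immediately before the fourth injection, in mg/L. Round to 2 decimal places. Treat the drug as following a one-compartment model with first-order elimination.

C₀ per dose = Dose / Vd = 317 / 172 = 1.843 mg/L
k = ln2 / t½ = 0.693147 / 11.1 = 0.06245 h⁻¹
Fraction remaining after one interval: r = e^(−kτ) = e^(−0.06245 × 13.6) = 0.4277
Before dose 4, 3 doses have been given (aged 1τ, 2τ, 3τ).
C_trough = C₀ × (r + r² + … + r^3) = C₀ × r(1−r^3)/(1−r)
        = 1.843 × 0.4277 × (1 − 0.07824) / (1 − 0.4277) = 1.270 mg/L

1.27 mg/L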